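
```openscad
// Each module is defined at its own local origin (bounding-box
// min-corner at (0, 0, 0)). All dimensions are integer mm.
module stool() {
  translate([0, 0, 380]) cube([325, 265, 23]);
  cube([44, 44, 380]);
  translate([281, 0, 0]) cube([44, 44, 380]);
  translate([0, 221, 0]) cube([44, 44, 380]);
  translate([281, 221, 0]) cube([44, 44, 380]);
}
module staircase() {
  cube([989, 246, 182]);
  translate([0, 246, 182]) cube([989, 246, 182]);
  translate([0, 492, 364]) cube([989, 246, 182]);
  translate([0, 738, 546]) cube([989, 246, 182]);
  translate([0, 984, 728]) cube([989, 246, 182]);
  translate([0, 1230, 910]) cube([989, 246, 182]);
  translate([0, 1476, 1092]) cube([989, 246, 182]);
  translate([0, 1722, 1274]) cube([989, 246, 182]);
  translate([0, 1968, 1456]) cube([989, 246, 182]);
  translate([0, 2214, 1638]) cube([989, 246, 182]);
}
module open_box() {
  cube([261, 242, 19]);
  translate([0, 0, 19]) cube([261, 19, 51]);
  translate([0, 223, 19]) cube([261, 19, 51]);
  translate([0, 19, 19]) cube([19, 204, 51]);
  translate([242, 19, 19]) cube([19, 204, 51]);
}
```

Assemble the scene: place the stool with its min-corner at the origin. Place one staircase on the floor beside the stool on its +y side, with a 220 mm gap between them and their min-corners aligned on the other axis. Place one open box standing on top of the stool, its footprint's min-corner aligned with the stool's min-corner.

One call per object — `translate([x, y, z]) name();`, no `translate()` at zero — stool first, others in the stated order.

stool();
translate([0, 485, 0]) staircase();
translate([0, 0, 403]) open_box();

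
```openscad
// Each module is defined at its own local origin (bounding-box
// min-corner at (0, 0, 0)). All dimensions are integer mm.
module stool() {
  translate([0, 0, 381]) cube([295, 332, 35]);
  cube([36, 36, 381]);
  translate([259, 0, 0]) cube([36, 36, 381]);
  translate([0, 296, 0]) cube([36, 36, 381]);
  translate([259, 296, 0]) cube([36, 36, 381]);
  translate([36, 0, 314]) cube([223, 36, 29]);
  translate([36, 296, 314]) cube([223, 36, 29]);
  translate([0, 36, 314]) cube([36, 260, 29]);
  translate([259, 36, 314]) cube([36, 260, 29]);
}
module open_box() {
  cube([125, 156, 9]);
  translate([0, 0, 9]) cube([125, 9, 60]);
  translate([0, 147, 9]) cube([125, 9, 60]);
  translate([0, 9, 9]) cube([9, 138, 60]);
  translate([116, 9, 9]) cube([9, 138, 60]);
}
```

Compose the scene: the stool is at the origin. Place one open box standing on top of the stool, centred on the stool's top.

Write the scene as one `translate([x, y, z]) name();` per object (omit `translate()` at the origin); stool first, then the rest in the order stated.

stool();
translate([85, 88, 416]) open_box();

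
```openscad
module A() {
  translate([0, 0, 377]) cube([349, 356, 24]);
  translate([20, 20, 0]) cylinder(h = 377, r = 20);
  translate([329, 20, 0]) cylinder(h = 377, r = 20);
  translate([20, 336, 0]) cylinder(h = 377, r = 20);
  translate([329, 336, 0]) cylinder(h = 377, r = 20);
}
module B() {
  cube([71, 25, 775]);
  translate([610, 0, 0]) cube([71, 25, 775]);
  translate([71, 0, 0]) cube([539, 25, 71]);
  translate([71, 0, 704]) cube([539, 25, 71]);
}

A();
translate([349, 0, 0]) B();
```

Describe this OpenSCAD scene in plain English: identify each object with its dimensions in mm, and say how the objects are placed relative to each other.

A is a four-legged stool. The seat is 349×356 mm, 24 mm thick, top at z = 401 mm. It stands on four round legs, each 40 mm in diameter, from z = 0 to the seat underside, each leg's axis is inset half a diameter from the nearest pair of seat edges (so the leg's bounding box is flush with the corner).

B is a picture frame with a 539×633 mm rectangular opening (x by z) and a uniform 71 mm border on every side. Frame depth is 25 mm along y. It is built from two vertical stiles running the full outside height and two horizontal rails spanning the gap between the stiles.

The picture frame is against the stool's +x side, with their −y faces flush.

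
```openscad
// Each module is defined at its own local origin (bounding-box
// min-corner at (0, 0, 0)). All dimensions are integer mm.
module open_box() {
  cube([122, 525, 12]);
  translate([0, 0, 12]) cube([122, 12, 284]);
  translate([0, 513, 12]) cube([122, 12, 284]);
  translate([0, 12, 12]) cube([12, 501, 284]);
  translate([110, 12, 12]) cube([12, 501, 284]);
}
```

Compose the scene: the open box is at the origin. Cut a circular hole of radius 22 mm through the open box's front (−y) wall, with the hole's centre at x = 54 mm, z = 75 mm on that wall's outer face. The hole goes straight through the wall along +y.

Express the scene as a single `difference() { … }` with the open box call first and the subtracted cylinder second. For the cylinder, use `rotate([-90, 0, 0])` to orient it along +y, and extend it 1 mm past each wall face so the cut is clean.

difference() {
  open_box();
  translate([54, -1, 75]) rotate([-90, 0, 0]) cylinder(h = 14, r = 22);
}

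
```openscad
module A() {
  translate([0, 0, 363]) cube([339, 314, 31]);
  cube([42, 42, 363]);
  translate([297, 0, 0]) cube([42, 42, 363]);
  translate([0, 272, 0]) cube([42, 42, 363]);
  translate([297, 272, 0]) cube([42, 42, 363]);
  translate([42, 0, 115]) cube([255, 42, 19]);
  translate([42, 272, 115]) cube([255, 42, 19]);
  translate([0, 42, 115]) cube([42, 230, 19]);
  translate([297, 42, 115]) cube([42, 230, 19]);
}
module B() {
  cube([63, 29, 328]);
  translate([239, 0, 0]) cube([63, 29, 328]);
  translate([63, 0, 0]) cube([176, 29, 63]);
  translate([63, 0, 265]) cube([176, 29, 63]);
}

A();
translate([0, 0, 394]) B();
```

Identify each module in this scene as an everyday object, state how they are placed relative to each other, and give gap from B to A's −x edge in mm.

The picture frame's min-x is at 0; the stool's min-x is 0; gap = 0 mm.

A is a stool. B is a picture frame. The picture frame is on top of the stool. The gap from the picture frame to the stool's −x edge is 0 mm.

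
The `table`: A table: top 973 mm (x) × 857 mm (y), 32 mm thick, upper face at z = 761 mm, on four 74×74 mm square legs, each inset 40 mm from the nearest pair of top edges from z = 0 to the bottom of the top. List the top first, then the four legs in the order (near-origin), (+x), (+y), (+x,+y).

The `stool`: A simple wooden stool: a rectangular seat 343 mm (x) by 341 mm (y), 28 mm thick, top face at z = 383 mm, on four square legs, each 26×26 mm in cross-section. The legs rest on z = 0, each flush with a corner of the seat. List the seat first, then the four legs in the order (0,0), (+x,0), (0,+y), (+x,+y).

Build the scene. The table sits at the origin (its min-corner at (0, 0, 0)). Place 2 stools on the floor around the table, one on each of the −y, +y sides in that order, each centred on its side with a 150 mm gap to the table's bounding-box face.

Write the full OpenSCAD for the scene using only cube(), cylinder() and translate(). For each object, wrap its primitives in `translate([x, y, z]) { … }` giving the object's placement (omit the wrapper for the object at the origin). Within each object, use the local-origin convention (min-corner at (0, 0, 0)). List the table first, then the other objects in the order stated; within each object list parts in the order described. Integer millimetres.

translate([0, 0, 729]) cube([973, 857, 32]);
translate([40, 40, 0]) cube([74, 74, 729]);
translate([859, 40, 0]) cube([74, 74, 729]);
translate([40, 743, 0]) cube([74, 74, 729]);
translate([859, 743, 0]) cube([74, 74, 729]);
translate([315, -491, 0]) {
  translate([0, 0, 355]) cube([343, 341, 28]);
  cube([26, 26, 355]);
  translate([317, 0, 0]) cube([26, 26, 355]);
  translate([0, 315, 0]) cube([26, 26, 355]);
  translate([317, 315, 0]) cube([26, 26, 355]);
}
translate([315, 1007, 0]) {
  translate([0, 0, 355]) cube([343, 341, 28]);
  cube([26, 26, 355]);
  translate([317, 0, 0]) cube([26, 26, 355]);
  translate([0, 315, 0]) cube([26, 26, 355]);
  translate([317, 315, 0]) cube([26, 26, 355]);
}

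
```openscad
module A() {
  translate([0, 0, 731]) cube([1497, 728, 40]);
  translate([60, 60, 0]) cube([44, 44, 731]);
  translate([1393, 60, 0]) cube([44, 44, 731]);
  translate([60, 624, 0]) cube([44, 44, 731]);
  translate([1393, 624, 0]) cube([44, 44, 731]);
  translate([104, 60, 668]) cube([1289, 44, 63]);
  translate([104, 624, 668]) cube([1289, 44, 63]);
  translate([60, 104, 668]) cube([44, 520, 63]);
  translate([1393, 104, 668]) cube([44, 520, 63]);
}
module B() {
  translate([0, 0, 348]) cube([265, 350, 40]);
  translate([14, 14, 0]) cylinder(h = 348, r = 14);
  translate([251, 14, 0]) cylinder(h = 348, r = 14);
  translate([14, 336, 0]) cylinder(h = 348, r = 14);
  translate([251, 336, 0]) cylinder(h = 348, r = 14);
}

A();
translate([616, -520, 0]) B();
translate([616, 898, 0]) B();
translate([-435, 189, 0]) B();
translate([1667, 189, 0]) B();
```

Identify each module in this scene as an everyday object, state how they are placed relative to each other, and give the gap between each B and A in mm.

A is a table. B is a stool. Four stools sit around the table at the −y, +y, −x, +x sides. The gap between each stool and the table is 170 mm.

Each stool's nearest face is 170 mm from the table's bounding box.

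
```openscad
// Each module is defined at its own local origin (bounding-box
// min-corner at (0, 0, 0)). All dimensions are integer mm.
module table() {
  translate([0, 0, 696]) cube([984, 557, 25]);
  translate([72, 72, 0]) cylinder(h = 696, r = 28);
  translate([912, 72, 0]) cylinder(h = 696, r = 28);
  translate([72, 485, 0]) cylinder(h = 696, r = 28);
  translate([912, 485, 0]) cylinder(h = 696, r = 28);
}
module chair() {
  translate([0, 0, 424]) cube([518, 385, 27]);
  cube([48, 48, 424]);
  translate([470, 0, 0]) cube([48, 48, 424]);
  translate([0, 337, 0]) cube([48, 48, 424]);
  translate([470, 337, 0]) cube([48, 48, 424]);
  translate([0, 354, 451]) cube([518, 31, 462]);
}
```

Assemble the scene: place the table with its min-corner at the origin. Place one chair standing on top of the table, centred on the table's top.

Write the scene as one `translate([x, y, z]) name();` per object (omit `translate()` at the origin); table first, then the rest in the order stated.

table();
translate([233, 86, 721]) chair();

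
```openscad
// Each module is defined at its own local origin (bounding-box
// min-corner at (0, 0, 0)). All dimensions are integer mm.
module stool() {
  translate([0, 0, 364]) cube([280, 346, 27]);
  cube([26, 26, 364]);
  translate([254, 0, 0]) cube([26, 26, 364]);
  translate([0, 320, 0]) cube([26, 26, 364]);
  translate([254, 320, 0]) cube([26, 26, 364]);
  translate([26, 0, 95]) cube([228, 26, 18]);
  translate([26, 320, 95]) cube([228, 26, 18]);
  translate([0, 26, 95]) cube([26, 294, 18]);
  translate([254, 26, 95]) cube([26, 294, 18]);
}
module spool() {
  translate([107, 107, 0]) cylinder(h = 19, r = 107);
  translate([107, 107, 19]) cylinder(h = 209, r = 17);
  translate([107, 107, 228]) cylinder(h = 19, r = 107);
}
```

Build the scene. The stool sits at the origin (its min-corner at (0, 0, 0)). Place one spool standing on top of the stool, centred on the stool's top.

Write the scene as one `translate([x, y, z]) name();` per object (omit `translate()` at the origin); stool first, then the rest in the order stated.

stool();
translate([33, 66, 391]) spool();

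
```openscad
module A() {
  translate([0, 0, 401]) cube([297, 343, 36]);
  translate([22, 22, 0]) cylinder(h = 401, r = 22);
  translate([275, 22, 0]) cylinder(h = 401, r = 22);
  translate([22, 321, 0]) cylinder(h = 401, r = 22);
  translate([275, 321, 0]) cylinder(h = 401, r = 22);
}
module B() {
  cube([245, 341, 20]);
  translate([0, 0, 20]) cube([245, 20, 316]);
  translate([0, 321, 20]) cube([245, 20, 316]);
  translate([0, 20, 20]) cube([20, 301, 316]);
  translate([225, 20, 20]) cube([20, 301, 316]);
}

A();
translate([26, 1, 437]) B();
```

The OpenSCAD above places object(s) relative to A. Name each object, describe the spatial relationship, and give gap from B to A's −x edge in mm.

A is a stool. B is an open box. The open box is on top of the stool, centred. The gap from the open box to the stool's −x edge is 26 mm.

The open box's min-x is at 26; the stool's min-x is 0; gap = 26 mm.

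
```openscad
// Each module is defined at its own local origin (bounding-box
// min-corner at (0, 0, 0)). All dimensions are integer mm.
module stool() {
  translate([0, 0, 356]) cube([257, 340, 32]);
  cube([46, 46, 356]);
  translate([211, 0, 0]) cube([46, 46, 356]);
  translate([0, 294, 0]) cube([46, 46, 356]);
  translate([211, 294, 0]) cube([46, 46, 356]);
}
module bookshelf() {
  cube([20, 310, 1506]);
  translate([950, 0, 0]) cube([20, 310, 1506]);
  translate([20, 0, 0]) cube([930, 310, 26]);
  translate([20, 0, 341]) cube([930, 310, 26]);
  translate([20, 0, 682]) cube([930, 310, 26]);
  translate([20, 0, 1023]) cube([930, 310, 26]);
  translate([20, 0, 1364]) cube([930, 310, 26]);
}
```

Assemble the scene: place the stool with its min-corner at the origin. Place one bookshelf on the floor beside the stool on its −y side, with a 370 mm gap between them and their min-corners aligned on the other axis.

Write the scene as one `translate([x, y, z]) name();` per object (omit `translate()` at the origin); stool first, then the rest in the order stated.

stool();
translate([0, -680, 0]) bookshelf();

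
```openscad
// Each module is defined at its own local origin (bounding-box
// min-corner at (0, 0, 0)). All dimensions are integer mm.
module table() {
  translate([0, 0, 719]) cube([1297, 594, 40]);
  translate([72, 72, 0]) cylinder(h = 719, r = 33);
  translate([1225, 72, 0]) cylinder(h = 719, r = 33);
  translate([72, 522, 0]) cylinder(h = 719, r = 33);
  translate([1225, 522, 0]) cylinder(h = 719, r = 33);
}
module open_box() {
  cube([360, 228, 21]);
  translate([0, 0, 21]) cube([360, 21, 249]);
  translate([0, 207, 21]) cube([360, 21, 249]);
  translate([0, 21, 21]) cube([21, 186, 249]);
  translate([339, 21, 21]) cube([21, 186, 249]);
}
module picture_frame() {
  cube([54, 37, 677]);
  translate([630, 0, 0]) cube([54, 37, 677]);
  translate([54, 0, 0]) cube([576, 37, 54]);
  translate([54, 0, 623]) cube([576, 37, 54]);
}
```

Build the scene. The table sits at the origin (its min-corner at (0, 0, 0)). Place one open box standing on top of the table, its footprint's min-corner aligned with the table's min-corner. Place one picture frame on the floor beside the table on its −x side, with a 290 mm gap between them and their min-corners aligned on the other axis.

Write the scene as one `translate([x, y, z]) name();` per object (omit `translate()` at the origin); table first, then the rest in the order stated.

table();
translate([0, 0, 759]) open_box();
translate([-974, 0, 0]) picture_frame();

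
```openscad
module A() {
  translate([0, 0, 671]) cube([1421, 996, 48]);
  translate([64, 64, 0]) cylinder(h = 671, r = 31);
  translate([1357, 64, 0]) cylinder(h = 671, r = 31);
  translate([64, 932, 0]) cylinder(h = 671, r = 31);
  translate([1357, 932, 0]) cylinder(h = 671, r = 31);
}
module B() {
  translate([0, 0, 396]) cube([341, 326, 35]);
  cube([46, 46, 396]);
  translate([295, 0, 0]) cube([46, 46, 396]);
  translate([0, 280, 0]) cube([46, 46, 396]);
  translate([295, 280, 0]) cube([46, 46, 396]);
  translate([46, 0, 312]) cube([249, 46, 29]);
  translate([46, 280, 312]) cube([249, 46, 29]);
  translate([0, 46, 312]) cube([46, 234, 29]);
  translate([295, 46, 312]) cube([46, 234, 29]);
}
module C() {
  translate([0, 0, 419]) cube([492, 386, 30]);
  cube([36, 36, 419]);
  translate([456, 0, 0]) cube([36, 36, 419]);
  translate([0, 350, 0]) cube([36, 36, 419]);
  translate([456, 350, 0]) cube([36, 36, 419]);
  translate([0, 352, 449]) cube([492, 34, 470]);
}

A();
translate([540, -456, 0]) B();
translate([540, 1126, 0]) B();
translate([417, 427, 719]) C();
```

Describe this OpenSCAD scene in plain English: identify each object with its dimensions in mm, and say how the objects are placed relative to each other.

A is a table: top 1421 mm (x) × 996 mm (y), 48 mm thick, upper face at z = 719 mm, on four round legs of 62 mm diameter, each leg's bounding box inset 33 mm from the nearest pair of top edges, running from z = 0 to the bottom of the top.

B is a four-legged stool. The seat is a 341×326×35 mm slab whose top surface is at z = 431 mm; four square legs, each 46×46 mm in cross-section, run from the floor (z = 0) to the underside of the seat, each flush with a corner of the seat. Four stretchers, 46 mm wide and 29 mm tall, connect adjacent legs with their undersides at z = 312 mm, each running between the inner faces of the legs it joins and aligned with the legs' outer faces on the other axis.

C is a chair: 492×386 mm seat, 30 mm thick, top at z = 449 mm, on four 36 mm square corner legs flush with the seat edges. A 34 mm thick backrest slab spans the full seat width, extending 470 mm above the seat top, its back face flush with the seat's +y edge.

Two stools sit around the table at the −y, +y sides. The chair is on top of the table.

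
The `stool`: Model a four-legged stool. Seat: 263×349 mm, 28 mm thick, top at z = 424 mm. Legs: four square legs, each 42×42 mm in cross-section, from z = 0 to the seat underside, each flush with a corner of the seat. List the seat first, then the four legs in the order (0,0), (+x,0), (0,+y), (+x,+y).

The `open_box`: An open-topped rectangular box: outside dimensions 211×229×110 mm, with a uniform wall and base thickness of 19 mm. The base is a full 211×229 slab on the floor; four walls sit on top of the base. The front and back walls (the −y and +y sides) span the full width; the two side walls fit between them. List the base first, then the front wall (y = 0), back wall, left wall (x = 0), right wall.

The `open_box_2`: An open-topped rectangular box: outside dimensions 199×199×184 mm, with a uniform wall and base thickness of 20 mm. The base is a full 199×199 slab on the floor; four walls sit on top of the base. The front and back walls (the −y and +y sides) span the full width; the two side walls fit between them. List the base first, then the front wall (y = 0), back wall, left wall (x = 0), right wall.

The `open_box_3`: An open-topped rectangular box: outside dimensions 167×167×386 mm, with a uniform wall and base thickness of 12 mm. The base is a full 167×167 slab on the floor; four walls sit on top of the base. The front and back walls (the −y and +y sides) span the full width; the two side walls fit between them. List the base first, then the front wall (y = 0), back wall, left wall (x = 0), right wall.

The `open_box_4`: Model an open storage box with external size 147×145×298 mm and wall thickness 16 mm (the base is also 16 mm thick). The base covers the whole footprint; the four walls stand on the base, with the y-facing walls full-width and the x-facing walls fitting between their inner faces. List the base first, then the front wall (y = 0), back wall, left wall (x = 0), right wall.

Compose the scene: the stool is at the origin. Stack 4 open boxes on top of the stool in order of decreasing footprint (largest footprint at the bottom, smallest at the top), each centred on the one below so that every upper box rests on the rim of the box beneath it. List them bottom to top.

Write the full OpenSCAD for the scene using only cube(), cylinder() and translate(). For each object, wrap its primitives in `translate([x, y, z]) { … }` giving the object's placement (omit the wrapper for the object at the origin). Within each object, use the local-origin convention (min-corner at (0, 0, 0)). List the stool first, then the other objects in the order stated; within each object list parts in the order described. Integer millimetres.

translate([0, 0, 396]) cube([263, 349, 28]);
cube([42, 42, 396]);
translate([221, 0, 0]) cube([42, 42, 396]);
translate([0, 307, 0]) cube([42, 42, 396]);
translate([221, 307, 0]) cube([42, 42, 396]);
translate([26, 60, 424]) {
  cube([211, 229, 19]);
  translate([0, 0, 19]) cube([211, 19, 91]);
  translate([0, 210, 19]) cube([211, 19, 91]);
  translate([0, 19, 19]) cube([19, 191, 91]);
  translate([192, 19, 19]) cube([19, 191, 91]);
}
translate([32, 75, 534]) {
  cube([199, 199, 20]);
  translate([0, 0, 20]) cube([199, 20, 164]);
  translate([0, 179, 20]) cube([199, 20, 164]);
  translate([0, 20, 20]) cube([20, 159, 164]);
  translate([179, 20, 20]) cube([20, 159, 164]);
}
translate([48, 91, 718]) {
  cube([167, 167, 12]);
  translate([0, 0, 12]) cube([167, 12, 374]);
  translate([0, 155, 12]) cube([167, 12, 374]);
  translate([0, 12, 12]) cube([12, 143, 374]);
  translate([155, 12, 12]) cube([12, 143, 374]);
}
translate([58, 102, 1104]) {
  cube([147, 145, 16]);
  translate([0, 0, 16]) cube([147, 16, 282]);
  translate([0, 129, 16]) cube([147, 16, 282]);
  translate([0, 16, 16]) cube([16, 113, 282]);
  translate([131, 16, 16]) cube([16, 113, 282]);
}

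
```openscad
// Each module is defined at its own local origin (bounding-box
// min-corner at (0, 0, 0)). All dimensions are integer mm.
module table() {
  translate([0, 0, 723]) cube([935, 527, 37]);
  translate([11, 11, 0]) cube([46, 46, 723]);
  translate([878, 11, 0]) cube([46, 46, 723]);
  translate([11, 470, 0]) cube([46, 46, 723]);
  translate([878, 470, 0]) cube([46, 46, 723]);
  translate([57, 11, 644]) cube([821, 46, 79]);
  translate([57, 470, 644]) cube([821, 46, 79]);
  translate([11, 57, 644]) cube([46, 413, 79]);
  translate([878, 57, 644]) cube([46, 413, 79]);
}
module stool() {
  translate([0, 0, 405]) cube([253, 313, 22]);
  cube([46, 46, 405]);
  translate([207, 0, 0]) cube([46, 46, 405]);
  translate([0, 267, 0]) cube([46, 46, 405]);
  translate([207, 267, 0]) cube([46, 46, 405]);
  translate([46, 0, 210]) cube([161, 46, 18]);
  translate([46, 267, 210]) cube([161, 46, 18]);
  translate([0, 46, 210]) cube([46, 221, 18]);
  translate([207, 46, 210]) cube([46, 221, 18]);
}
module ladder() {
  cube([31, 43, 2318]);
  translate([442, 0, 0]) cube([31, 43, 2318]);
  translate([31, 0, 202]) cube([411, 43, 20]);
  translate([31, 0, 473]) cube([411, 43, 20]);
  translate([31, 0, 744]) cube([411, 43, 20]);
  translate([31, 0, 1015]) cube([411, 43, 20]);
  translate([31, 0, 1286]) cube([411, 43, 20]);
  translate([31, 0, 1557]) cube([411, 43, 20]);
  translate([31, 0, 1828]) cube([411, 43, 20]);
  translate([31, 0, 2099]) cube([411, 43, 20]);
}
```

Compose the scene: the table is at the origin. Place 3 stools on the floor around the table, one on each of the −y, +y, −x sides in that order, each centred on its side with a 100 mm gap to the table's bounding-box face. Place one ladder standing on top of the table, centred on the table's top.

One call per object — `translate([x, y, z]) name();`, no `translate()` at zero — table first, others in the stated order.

table();
translate([341, -413, 0]) stool();
translate([341, 627, 0]) stool();
translate([-353, 107, 0]) stool();
translate([231, 242, 760]) ladder();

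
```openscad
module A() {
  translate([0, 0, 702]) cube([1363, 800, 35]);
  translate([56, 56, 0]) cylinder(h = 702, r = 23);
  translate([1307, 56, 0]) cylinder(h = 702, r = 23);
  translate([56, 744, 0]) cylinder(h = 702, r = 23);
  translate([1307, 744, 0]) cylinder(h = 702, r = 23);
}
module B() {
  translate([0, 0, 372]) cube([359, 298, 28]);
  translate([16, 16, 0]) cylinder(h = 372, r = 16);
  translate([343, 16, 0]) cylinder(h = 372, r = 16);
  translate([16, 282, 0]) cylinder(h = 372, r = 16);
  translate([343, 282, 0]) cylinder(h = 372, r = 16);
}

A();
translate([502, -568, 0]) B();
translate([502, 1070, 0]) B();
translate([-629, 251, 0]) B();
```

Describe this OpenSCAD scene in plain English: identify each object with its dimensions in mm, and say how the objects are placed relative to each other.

A is a table: top 1363 mm (x) × 800 mm (y), 35 mm thick, upper face at z = 737 mm, on four round legs of 46 mm diameter, each leg's bounding box inset 33 mm from the nearest pair of top edges, running from z = 0 to the bottom of the top.

B is a four-legged stool. The seat is a 359×298×28 mm slab whose top surface is at z = 400 mm; four round legs, each 32 mm in diameter, run from the floor (z = 0) to the underside of the seat, each leg's axis is inset half a diameter from the nearest pair of seat edges (so the leg's bounding box is flush with the corner).

Three stools sit around the table at the −y, +y, −x sides.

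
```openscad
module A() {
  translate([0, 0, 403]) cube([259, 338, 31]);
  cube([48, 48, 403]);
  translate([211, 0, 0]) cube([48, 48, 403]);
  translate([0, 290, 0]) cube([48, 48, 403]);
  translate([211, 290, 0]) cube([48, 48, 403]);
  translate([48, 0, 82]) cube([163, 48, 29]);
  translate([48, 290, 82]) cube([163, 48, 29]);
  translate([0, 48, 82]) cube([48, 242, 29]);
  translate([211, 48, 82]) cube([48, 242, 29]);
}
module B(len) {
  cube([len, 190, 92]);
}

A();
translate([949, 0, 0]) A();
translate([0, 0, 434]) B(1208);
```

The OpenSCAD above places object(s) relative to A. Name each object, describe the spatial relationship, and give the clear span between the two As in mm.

A is a stool. B is a beam. A beam spans the tops of two stools. The clear span between the two stools is 690 mm.

Second stool starts at x = 949; first ends at x = 259; clear span = 949 − 259 = 690 mm.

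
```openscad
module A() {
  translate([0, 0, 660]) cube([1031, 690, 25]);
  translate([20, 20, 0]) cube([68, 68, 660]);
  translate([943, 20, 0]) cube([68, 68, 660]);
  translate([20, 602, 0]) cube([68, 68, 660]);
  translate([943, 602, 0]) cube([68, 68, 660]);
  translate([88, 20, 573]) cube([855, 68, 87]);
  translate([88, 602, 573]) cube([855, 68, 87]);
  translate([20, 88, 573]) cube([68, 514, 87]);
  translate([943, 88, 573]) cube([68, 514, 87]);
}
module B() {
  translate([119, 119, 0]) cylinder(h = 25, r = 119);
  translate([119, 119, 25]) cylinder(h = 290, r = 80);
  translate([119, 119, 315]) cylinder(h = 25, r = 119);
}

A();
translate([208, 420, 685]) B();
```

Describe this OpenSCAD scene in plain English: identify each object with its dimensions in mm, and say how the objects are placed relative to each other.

A is a table with a 1031×690 mm rectangular top, 25 mm thick, top surface at z = 685 mm, supported by four 68×68 mm square legs, each inset 20 mm from the nearest pair of top edges, running from the floor. Four apron rails, 68 mm thick and 87 mm tall, run between adjacent legs with their top edges flush with the underside of the top and their outer faces flush with the legs' outer faces.

B is a spool: two coaxial disc flanges of radius 119 mm and thickness 25 mm, joined by a core cylinder of radius 80 mm and height 290 mm. The lower flange rests on z = 0 and the three cylinders share a vertical axis.

The spool is on top of the table.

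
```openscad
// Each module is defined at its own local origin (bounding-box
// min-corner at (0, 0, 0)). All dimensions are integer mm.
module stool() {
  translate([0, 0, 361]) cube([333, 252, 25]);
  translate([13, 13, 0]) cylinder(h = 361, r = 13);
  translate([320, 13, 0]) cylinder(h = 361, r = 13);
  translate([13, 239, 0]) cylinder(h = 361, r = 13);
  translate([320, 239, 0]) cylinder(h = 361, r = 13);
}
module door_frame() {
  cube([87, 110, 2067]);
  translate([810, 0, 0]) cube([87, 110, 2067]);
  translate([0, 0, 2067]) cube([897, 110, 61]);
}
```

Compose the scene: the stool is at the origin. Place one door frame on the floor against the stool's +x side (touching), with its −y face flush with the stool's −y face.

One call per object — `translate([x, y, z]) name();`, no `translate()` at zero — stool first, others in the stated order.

stool();
translate([333, 0, 0]) door_frame();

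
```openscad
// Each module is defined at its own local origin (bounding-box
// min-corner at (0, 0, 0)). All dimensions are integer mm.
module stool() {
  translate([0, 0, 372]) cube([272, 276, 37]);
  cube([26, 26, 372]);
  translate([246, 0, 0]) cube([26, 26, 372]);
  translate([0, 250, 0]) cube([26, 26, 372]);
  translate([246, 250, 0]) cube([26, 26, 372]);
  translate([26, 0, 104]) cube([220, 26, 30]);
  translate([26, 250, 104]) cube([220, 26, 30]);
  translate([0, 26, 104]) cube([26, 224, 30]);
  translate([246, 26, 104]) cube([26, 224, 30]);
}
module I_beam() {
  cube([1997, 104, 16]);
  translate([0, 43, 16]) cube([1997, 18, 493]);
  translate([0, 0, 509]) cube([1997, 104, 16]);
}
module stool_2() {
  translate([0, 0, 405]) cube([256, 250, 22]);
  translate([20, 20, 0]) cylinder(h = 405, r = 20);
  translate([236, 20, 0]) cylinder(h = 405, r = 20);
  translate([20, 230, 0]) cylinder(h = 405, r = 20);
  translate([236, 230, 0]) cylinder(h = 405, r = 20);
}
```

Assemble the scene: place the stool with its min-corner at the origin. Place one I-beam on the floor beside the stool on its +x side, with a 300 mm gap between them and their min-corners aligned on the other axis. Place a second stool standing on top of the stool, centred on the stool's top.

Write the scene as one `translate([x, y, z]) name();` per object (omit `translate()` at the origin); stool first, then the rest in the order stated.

stool();
translate([572, 0, 0]) I_beam();
translate([8, 13, 409]) stool_2();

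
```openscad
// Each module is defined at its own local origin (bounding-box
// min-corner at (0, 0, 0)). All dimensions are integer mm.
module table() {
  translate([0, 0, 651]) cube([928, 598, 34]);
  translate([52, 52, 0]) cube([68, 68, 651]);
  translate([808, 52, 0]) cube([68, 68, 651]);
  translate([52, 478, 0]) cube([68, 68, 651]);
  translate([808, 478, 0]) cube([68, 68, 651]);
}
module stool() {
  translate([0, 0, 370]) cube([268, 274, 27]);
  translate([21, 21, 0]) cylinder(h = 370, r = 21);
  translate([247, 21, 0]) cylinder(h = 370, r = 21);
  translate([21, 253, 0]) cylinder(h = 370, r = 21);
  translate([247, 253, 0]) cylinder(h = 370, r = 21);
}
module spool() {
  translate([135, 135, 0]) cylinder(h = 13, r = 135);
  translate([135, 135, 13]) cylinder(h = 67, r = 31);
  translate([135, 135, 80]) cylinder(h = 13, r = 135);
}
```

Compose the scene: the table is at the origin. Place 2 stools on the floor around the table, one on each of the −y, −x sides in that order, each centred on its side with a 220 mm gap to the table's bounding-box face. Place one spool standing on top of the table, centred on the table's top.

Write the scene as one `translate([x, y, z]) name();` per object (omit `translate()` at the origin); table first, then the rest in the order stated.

table();
translate([330, -494, 0]) stool();
translate([-488, 162, 0]) stool();
translate([329, 164, 685]) spool();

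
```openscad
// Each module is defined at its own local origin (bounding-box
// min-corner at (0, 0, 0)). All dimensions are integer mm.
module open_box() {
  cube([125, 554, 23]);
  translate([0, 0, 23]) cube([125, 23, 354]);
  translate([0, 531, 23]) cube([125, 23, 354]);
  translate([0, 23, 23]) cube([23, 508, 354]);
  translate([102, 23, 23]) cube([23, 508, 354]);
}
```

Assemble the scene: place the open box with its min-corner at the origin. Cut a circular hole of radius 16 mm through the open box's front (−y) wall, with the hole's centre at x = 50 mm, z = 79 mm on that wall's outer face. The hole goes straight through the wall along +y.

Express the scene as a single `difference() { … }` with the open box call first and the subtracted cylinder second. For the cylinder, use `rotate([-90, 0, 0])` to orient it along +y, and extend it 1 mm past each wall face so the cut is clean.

difference() {
  open_box();
  translate([50, -1, 79]) rotate([-90, 0, 0]) cylinder(h = 25, r = 16);
}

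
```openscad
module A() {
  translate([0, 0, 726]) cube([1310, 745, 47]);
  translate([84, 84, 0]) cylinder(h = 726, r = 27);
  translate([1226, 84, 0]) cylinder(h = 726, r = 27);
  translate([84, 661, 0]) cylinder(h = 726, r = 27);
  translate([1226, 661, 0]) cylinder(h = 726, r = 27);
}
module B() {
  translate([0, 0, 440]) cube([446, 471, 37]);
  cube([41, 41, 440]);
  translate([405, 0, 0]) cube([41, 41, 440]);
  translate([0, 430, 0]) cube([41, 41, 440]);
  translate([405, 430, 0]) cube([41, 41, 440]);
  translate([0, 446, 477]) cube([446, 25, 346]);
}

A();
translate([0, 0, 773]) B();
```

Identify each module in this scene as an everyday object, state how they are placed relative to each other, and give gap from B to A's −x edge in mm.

The chair's min-x is at 0; the table's min-x is 0; gap = 0 mm.

A is a table. B is a chair. The chair is on top of the table. The gap from the chair to the table's −x edge is 0 mm.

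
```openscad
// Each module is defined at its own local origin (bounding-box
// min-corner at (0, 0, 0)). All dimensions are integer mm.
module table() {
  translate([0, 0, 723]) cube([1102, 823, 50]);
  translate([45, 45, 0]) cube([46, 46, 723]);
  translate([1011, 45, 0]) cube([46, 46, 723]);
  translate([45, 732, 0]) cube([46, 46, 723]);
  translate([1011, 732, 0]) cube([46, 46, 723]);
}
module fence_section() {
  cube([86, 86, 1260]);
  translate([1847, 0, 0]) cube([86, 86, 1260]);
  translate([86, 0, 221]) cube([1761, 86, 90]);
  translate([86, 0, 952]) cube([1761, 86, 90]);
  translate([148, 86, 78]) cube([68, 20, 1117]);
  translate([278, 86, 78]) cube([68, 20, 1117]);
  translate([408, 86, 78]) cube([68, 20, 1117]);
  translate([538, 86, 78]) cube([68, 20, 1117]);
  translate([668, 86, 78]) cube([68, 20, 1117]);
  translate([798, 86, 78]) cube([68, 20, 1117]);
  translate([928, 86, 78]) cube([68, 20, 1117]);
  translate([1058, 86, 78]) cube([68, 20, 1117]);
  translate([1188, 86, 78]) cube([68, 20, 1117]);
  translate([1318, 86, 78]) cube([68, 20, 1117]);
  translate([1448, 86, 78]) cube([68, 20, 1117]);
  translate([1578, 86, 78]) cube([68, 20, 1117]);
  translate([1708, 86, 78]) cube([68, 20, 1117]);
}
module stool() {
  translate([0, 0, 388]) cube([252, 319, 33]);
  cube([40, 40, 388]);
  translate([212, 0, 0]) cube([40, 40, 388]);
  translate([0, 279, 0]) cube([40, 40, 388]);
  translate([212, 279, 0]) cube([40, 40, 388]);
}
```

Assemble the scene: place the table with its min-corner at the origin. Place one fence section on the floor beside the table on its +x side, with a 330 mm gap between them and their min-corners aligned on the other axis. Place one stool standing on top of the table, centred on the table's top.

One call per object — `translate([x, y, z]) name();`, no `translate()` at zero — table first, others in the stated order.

table();
translate([1432, 0, 0]) fence_section();
translate([425, 252, 773]) stool();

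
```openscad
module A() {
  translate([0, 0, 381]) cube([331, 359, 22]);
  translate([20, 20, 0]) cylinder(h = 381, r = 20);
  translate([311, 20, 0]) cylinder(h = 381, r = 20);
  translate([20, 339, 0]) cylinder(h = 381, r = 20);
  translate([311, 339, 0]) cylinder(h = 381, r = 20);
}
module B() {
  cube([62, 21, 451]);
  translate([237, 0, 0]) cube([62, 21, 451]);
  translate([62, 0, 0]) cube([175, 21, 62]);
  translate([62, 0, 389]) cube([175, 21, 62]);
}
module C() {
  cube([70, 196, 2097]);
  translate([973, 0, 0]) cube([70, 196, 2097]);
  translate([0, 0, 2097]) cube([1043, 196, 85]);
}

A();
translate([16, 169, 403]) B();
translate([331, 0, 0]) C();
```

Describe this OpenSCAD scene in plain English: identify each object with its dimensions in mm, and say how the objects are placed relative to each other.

A is a four-legged stool. The seat is 331×359 mm, 22 mm thick, top at z = 403 mm. It stands on four round legs, each 40 mm in diameter, from z = 0 to the seat underside, each leg's axis is inset half a diameter from the nearest pair of seat edges (so the leg's bounding box is flush with the corner).

B is a rectangular picture frame lying in the x–z plane (depth along y). The opening is 175 mm wide (x) by 327 mm tall (z), surrounded by a border 62 mm wide on all four sides. The frame is 21 mm deep and is made of two full-height vertical stiles with two horizontal rails fitted between them.

C is a door frame. The clear opening is 903 mm wide and 2097 mm high. Two 70 mm wide jambs, 196 mm deep, stand either side of the opening from the floor to the top of the opening. A 85 mm thick head sits across the top of both jambs, spanning the full outside width of the frame.

The picture frame is on top of the stool, centred. The door frame is against the stool's +x side, with their −y faces flush.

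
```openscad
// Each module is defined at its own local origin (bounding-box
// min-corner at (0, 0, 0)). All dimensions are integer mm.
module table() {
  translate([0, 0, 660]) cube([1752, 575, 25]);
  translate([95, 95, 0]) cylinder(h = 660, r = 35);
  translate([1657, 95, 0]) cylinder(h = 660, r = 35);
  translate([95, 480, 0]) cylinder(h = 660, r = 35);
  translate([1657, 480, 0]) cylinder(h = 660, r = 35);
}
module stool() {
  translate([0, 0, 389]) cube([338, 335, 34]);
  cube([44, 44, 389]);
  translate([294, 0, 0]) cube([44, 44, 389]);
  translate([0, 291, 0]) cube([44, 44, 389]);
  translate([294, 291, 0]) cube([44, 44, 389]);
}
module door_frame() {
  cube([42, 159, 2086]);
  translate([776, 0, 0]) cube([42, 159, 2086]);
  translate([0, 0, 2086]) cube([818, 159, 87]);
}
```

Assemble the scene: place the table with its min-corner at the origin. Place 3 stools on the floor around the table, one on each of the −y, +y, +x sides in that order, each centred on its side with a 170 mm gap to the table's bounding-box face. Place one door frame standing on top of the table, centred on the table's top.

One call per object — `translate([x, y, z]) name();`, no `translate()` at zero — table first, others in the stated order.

table();
translate([707, -505, 0]) stool();
translate([707, 745, 0]) stool();
translate([1922, 120, 0]) stool();
translate([467, 208, 685]) door_frame();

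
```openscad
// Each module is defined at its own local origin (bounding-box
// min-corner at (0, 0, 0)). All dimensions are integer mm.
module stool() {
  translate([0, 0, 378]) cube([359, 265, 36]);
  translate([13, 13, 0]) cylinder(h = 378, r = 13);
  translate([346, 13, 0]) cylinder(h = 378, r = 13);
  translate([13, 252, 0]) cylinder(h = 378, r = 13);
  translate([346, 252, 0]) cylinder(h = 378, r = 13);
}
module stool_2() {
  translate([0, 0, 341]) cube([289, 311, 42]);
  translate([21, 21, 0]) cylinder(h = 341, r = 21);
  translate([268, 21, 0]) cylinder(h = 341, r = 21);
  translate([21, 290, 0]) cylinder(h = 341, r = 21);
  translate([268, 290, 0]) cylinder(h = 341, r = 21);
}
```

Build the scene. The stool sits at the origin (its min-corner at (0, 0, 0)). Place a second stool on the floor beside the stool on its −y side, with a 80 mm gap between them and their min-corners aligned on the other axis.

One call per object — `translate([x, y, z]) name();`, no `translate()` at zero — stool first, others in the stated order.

stool();
translate([0, -391, 0]) stool_2();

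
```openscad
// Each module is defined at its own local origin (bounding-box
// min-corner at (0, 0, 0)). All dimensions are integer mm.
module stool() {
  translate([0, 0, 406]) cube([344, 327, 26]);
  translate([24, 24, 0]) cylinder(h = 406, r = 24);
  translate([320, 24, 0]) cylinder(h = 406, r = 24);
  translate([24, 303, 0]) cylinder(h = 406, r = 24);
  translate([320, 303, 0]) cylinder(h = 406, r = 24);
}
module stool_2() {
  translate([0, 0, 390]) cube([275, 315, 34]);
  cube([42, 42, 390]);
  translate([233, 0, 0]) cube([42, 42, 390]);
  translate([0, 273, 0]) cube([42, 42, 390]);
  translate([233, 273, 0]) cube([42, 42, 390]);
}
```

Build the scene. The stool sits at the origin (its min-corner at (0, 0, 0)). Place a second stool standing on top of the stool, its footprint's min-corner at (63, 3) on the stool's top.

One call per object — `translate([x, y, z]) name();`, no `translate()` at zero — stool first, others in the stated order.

stool();
translate([63, 3, 432]) stool_2();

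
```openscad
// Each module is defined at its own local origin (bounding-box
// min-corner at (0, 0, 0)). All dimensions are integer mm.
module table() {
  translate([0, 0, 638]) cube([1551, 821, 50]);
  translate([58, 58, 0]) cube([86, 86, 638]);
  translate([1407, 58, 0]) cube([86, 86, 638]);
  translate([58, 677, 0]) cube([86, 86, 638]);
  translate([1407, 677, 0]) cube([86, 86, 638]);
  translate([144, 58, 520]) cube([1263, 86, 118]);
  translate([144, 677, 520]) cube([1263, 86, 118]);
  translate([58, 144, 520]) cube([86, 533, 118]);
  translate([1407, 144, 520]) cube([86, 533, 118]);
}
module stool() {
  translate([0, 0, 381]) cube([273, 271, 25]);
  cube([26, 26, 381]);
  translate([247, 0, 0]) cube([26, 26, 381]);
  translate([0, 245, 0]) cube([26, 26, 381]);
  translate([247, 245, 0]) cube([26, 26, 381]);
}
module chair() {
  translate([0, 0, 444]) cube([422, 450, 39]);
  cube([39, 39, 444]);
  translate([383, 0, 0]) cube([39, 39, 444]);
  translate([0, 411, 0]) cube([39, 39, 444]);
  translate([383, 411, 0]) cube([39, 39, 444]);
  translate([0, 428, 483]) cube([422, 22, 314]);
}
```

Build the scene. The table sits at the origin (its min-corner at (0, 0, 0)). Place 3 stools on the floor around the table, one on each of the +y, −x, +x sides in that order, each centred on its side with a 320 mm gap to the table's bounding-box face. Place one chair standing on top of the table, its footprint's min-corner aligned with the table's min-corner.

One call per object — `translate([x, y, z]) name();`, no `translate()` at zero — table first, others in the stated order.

table();
translate([639, 1141, 0]) stool();
translate([-593, 275, 0]) stool();
translate([1871, 275, 0]) stool();
translate([0, 0, 688]) chair();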